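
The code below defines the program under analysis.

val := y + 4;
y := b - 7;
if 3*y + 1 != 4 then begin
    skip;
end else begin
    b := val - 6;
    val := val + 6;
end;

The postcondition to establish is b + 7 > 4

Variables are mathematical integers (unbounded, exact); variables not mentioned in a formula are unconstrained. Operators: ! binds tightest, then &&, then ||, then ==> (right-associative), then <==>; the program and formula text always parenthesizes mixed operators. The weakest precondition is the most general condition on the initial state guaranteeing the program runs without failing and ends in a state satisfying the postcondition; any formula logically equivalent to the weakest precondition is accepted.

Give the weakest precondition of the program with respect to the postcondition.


Working backward. After the program, the postcondition b + 7 > 4 must hold; in canonical form it is b > -3.
Then branch requires b > -3; else branch requires val > 3.
Before the if: (3*y != 3 ==> b > -3) && ((!(3*y != 3)) ==> val > 3)
Before y := b - 7: (3*b != 24 ==> b > -3) && ((!(3*b != 24)) ==> val > 3)
Before val := y + 4: (3*b != 24 ==> b > -3) && ((!(3*b != 24)) ==> y > -1)
Answer: WP = (3*b != 24 ==> b > -3) && ((!(3*b != 24)) ==> y > -1)


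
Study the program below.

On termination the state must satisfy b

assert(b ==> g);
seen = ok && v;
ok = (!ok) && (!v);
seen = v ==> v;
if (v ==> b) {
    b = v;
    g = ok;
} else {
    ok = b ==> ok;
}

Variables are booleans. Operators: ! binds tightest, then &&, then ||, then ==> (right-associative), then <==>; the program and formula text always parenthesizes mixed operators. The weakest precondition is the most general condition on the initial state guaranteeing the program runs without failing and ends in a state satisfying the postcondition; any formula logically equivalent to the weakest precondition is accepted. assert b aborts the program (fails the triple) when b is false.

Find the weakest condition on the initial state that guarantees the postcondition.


Working backward. After the program, b must hold.
Then branch requires v; else branch requires b.
Before the if: ((v ==> b) ==> v) && ((!(v ==> b)) ==> b)
Before seen := v ==> v: ((v ==> b) ==> v) && ((!(v ==> b)) ==> b)
Before ok := (!ok) && (!v): ((v ==> b) ==> v) && ((!(v ==> b)) ==> b)
Before seen := ok && v: ((v ==> b) ==> v) && ((!(v ==> b)) ==> b)
Before assert b ==> g: (b ==> g) && ((v ==> b) ==> v) && ((!(v ==> b)) ==> b)
Answer: WP = (b ==> g) && ((v ==> b) ==> v) && ((!(v ==> b)) ==> b)


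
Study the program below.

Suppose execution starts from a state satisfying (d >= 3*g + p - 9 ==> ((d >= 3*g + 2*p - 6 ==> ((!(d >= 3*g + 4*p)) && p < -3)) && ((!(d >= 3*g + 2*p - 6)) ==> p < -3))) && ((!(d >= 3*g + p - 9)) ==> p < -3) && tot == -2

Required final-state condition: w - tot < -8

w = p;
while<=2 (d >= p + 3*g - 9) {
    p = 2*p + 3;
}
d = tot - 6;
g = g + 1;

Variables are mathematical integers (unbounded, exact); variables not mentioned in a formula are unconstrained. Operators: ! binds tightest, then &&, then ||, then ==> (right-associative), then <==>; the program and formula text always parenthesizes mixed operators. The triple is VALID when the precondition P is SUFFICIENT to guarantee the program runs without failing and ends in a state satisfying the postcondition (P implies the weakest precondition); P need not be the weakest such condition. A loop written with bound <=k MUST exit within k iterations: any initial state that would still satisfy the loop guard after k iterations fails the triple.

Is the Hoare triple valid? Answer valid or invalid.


Working backward. After the program, the postcondition w - tot < -8 must hold; in canonical form it is w < tot - 8.
Before g := g + 1: w < tot - 8
Before d := tot - 6: w < tot - 8
Before the loop (bound <=2), unroll the exhaustion recursion (WP_0 = exit-now case; WP_j = one more guarded iteration, up to j = 2):
  WP_0: (!(d >= 3*g + p - 9)) && w < tot - 8
  WP_1: (d >= 3*g + p - 9 ==> ((!(d >= 3*g + 2*p - 6)) && w < tot - 8)) && ((!(d >= 3*g + p - 9)) ==> w < tot - 8)
  WP_2: (d >= 3*g + p - 9 ==> ((d >= 3*g + 2*p - 6 ==> ((!(d >= 3*g + 4*p)) && w < tot - 8)) && ((!(d >= 3*g + 2*p - 6)) ==> w < tot - 8))) && ((!(d >= 3*g + p - 9)) ==> w < tot - 8)
So before the loop: (d >= 3*g + p - 9 ==> ((d >= 3*g + 2*p - 6 ==> ((!(d >= 3*g + 4*p)) && w < tot - 8)) && ((!(d >= 3*g + 2*p - 6)) ==> w < tot - 8))) && ((!(d >= 3*g + p - 9)) ==> w < tot - 8)
Before w := p: (d >= 3*g + p - 9 ==> ((d >= 3*g + 2*p - 6 ==> ((!(d >= 3*g + 4*p)) && p < tot - 8)) && ((!(d >= 3*g + 2*p - 6)) ==> p < tot - 8))) && ((!(d >= 3*g + p - 9)) ==> p < tot - 8)
The weakest precondition is (d >= 3*g + p - 9 ==> ((d >= 3*g + 2*p - 6 ==> ((!(d >= 3*g + 4*p)) && p < tot - 8)) && ((!(d >= 3*g + 2*p - 6)) ==> p < tot - 8))) && ((!(d >= 3*g + p - 9)) ==> p < tot - 8).
Check whether (d >= 3*g + p - 9 ==> ((d >= 3*g + 2*p - 6 ==> ((!(d >= 3*g + 4*p)) && p < -3)) && ((!(d >= 3*g + 2*p - 6)) ==> p < -3))) && ((!(d >= 3*g + p - 9)) ==> p < -3) && tot == -2 implies it.
Countermodel: at the initial state d = -17, g = 0, p = -4, tot = -2, the precondition holds but the weakest precondition fails.
Answer: invalid


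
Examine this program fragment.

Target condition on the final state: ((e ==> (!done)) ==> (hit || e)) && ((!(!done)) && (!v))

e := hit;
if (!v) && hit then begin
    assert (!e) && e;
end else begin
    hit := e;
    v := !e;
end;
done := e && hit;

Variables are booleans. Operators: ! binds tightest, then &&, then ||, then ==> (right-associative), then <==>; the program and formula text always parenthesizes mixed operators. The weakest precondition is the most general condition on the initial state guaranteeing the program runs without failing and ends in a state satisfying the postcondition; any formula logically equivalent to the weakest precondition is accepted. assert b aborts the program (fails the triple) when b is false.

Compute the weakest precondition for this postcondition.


Working backward. After the program, the postcondition ((e ==> (!done)) ==> (hit || e)) && ((!(!done)) && (!v)) must hold; in canonical form it is ((e ==> (!done)) ==> (hit || e)) && done && (!v).
Before done := e && hit: ((e ==> (!(e && hit))) ==> (hit || e)) && e && hit && (!v)
Then branch requires false; else branch requires ((e ==> (!e)) ==> e) && e.
Before the if: (!((!v) && hit)) && ((!((!v) && hit)) ==> (((e ==> (!e)) ==> e) && e))
Before e := hit: (!((!v) && hit)) && ((!((!v) && hit)) ==> (((hit ==> (!hit)) ==> hit) && hit))
Answer: WP = (!((!v) && hit)) && ((!((!v) && hit)) ==> (((hit ==> (!hit)) ==> hit) && hit))


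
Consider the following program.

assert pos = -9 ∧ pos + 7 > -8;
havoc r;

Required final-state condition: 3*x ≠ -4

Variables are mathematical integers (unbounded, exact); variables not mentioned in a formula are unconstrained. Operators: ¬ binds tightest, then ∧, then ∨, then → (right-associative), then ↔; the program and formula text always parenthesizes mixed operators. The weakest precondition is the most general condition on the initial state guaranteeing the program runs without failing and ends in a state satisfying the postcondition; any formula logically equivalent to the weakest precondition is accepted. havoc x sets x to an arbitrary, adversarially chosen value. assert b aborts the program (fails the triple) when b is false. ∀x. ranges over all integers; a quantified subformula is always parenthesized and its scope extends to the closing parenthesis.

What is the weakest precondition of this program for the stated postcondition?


Working backward. After the program, 3*x ≠ -4 must hold.
Before havoc r: 3*x ≠ -4
Before assert pos = -9 ∧ pos + 7 > -8: pos = -9 ∧ pos > -15 ∧ 3*x ≠ -4
Answer: WP = pos = -9 ∧ pos > -15 ∧ 3*x ≠ -4


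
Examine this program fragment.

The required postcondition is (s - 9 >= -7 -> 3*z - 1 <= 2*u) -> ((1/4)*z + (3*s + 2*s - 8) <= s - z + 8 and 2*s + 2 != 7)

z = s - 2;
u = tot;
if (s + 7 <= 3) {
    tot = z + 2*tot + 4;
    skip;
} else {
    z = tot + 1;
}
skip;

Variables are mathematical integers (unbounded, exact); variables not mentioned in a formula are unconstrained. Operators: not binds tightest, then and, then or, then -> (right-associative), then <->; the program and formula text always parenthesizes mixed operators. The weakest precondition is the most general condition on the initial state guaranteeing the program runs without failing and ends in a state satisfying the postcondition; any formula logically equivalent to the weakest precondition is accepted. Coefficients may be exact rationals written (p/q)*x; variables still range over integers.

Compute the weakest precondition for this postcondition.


Working backward. After the program, the postcondition (s - 9 >= -7 -> 3*z - 1 <= 2*u) -> ((1/4)*z + (3*s + 2*s - 8) <= s - z + 8 and 2*s + 2 != 7) must hold; in canonical form it is (s >= 2 -> 3*z <= 2*u + 1) -> (4*s + (5/4)*z <= 16 and 2*s != 5).
Before skip: (s >= 2 -> 3*z <= 2*u + 1) -> (4*s + (5/4)*z <= 16 and 2*s != 5)
Then branch requires (s >= 2 -> 3*z <= 2*u + 1) -> (4*s + (5/4)*z <= 16 and 2*s != 5); else branch requires (s >= 2 -> 3*tot <= 2*u - 2) -> (4*s + (5/4)*tot <= 59/4 and 2*s != 5).
Before the if: (s <= -4 -> ((s >= 2 -> 3*z <= 2*u + 1) -> (4*s + (5/4)*z <= 16 and 2*s != 5))) and ((not (s <= -4)) -> ((s >= 2 -> 3*tot <= 2*u - 2) -> (4*s + (5/4)*tot <= 59/4 and 2*s != 5)))
Before u := tot: (s <= -4 -> ((s >= 2 -> 3*z <= 2*tot + 1) -> (4*s + (5/4)*z <= 16 and 2*s != 5))) and ((not (s <= -4)) -> ((s >= 2 -> tot <= -2) -> (4*s + (5/4)*tot <= 59/4 and 2*s != 5)))
Before z := s - 2: (s <= -4 -> ((s >= 2 -> 3*s <= 2*tot + 7) -> ((21/4)*s <= 37/2 and 2*s != 5))) and ((not (s <= -4)) -> ((s >= 2 -> tot <= -2) -> (4*s + (5/4)*tot <= 59/4 and 2*s != 5)))
Answer: WP = (s <= -4 -> ((s >= 2 -> 3*s <= 2*tot + 7) -> ((21/4)*s <= 37/2 and 2*s != 5))) and ((not (s <= -4)) -> ((s >= 2 -> tot <= -2) -> (4*s + (5/4)*tot <= 59/4 and 2*s != 5)))


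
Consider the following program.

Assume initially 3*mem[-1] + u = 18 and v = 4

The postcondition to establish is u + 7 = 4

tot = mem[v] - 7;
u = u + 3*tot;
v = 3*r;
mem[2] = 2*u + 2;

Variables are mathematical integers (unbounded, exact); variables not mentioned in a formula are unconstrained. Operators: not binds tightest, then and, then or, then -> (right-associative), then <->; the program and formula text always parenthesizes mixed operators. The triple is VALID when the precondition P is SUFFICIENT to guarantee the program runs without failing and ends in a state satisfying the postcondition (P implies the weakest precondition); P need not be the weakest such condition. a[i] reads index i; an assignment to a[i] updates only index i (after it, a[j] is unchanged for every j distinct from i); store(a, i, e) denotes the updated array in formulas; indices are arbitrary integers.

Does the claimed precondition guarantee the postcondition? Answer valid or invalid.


Working backward. After the program, the postcondition u + 7 = 4 must hold; in canonical form it is u = -3.
Before mem[2] := 2*u + 2: u = -3
Before v := 3*r: u = -3
Before u := u + 3*tot: 3*tot + u = -3
Before tot := mem[v] - 7: 3*mem[v] + u = 18
The weakest precondition is 3*mem[v] + u = 18.
Check whether 3*mem[-1] + u = 18 and v = 4 implies it.
Countermodel: at the initial state mem = {[-1] = 7040, [4] = 7039, elsewhere 7040}, u = -21102, v = 4, the precondition holds but the weakest precondition fails.
Answer: invalid


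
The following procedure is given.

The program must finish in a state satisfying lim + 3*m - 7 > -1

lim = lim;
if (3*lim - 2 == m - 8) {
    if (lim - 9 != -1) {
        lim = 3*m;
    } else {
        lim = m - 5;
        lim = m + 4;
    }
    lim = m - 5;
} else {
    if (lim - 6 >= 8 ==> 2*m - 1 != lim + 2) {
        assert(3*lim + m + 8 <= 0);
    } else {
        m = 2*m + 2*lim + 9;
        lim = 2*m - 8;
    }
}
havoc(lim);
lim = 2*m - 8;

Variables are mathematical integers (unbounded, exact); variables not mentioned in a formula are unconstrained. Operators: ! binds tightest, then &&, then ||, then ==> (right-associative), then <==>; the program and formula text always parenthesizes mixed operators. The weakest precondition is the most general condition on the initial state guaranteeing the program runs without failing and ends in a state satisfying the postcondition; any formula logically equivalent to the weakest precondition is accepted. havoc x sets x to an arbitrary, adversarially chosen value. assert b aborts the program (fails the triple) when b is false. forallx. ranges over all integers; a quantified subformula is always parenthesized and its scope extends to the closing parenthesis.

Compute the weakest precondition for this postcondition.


Working backward. After the program, the postcondition lim + 3*m - 7 > -1 must hold; in canonical form it is lim + 3*m > 6.
Before lim := 2*m - 8: 5*m > 14
Before havoc lim: 5*m > 14
Then branch requires (lim != 8 ==> 5*m > 14) && ((!(lim != 8)) ==> 5*m > 14); else branch requires ((lim >= 14 ==> 2*m != lim + 3) ==> (3*lim + m <= -8 && 5*m > 14)) && ((!(lim >= 14 ==> 2*m != lim + 3)) ==> 10*lim + 10*m > -31).
Before the if: (3*lim == m - 6 ==> ((lim != 8 ==> 5*m > 14) && ((!(lim != 8)) ==> 5*m > 14))) && ((!(3*lim == m - 6)) ==> (((lim >= 14 ==> 2*m != lim + 3) ==> (3*lim + m <= -8 && 5*m > 14)) && ((!(lim >= 14 ==> 2*m != lim + 3)) ==> 10*lim + 10*m > -31)))
Before lim := lim: (3*lim == m - 6 ==> ((lim != 8 ==> 5*m > 14) && ((!(lim != 8)) ==> 5*m > 14))) && ((!(3*lim == m - 6)) ==> (((lim >= 14 ==> 2*m != lim + 3) ==> (3*lim + m <= -8 && 5*m > 14)) && ((!(lim >= 14 ==> 2*m != lim + 3)) ==> 10*lim + 10*m > -31)))
Answer: WP = (3*lim == m - 6 ==> ((lim != 8 ==> 5*m > 14) && ((!(lim != 8)) ==> 5*m > 14))) && ((!(3*lim == m - 6)) ==> (((lim >= 14 ==> 2*m != lim + 3) ==> (3*lim + m <= -8 && 5*m > 14)) && ((!(lim >= 14 ==> 2*m != lim + 3)) ==> 10*lim + 10*m > -31)))


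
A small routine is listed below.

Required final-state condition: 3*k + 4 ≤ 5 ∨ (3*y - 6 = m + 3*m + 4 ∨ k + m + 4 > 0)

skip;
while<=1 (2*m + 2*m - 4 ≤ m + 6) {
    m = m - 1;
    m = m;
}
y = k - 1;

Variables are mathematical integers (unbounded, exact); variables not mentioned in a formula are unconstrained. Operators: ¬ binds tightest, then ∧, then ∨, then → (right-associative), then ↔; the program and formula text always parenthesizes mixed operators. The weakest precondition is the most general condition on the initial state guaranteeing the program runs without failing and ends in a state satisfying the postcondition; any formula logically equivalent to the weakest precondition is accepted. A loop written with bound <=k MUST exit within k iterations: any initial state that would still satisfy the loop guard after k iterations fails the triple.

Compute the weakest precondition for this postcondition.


Working backward. After the program, the postcondition 3*k + 4 ≤ 5 ∨ (3*y - 6 = m + 3*m + 4 ∨ k + m + 4 > 0) must hold; in canonical form it is 3*k ≤ 1 ∨ 3*y = 4*m + 10 ∨ k + m > -4.
Before y := k - 1: 3*k ≤ 1 ∨ 3*k = 4*m + 13 ∨ k + m > -4
Before the loop (bound <=1), unroll the exhaustion recursion (WP_0 = exit-now case; WP_j = one more guarded iteration, up to j = 1):
  WP_0: (¬(3*m ≤ 10)) ∧ (3*k ≤ 1 ∨ 3*k = 4*m + 13 ∨ k + m > -4)
  WP_1: (3*m ≤ 10 → ((¬(3*m ≤ 13)) ∧ (3*k ≤ 1 ∨ 3*k = 4*m + 9 ∨ k + m > -3))) ∧ ((¬(3*m ≤ 10)) → (3*k ≤ 1 ∨ 3*k = 4*m + 13 ∨ k + m > -4))
So before the loop: (3*m ≤ 10 → ((¬(3*m ≤ 13)) ∧ (3*k ≤ 1 ∨ 3*k = 4*m + 9 ∨ k + m > -3))) ∧ ((¬(3*m ≤ 10)) → (3*k ≤ 1 ∨ 3*k = 4*m + 13 ∨ k + m > -4))
Before skip: (3*m ≤ 10 → ((¬(3*m ≤ 13)) ∧ (3*k ≤ 1 ∨ 3*k = 4*m + 9 ∨ k + m > -3))) ∧ ((¬(3*m ≤ 10)) → (3*k ≤ 1 ∨ 3*k = 4*m + 13 ∨ k + m > -4))
Answer: WP = (3*m ≤ 10 → ((¬(3*m ≤ 13)) ∧ (3*k ≤ 1 ∨ 3*k = 4*m + 9 ∨ k + m > -3))) ∧ ((¬(3*m ≤ 10)) → (3*k ≤ 1 ∨ 3*k = 4*m + 13 ∨ k + m > -4))


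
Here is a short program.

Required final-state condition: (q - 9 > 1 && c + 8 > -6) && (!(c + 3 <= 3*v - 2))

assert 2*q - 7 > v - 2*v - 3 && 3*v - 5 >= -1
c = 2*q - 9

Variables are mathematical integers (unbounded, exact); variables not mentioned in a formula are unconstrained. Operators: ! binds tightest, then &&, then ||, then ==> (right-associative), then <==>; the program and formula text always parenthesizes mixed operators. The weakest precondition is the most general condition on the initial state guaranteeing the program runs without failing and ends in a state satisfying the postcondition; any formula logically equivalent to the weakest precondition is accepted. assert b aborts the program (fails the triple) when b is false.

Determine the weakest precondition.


Working backward. After the program, the postcondition (q - 9 > 1 && c + 8 > -6) && (!(c + 3 <= 3*v - 2)) must hold; in canonical form it is q > 10 && c > -14 && (!(c <= 3*v - 5)).
Before c := 2*q - 9: q > 10 && 2*q > -5 && (!(2*q <= 3*v + 4))
Before assert 2*q - 7 > v - 2*v - 3 && 3*v - 5 >= -1: 2*q + v > 4 && 3*v >= 4 && q > 10 && 2*q > -5 && (!(2*q <= 3*v + 4))
Answer: WP = 2*q + v > 4 && 3*v >= 4 && q > 10 && 2*q > -5 && (!(2*q <= 3*v + 4))


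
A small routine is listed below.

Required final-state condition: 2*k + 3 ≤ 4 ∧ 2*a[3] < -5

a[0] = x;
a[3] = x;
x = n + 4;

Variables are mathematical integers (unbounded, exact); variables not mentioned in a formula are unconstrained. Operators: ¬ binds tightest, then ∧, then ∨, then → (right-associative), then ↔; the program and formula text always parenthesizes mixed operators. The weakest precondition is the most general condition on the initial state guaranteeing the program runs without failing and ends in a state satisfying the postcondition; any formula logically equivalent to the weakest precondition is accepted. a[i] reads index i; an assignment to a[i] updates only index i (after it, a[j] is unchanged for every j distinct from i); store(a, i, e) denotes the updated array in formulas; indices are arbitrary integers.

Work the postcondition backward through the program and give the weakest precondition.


Working backward. After the program, the postcondition 2*k + 3 ≤ 4 ∧ 2*a[3] < -5 must hold; in canonical form it is 2*k ≤ 1 ∧ 2*a[3] < -5.
Before x := n + 4: 2*k ≤ 1 ∧ 2*a[3] < -5
Before a[3] := x: 2*k ≤ 1 ∧ 2*x < -5
Before a[0] := x: 2*k ≤ 1 ∧ 2*x < -5
Answer: WP = 2*k ≤ 1 ∧ 2*x < -5


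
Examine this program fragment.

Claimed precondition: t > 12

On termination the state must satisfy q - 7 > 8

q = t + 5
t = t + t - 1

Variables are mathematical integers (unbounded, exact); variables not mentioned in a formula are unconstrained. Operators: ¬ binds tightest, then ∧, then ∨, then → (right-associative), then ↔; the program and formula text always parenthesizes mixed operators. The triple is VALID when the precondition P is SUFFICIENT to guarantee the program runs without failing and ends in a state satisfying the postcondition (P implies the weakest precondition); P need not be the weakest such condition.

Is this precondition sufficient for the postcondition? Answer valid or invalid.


Working backward. After the program, the postcondition q - 7 > 8 must hold; in canonical form it is q > 15.
Before t := t + t - 1: q > 15
Before q := t + 5: t > 10
The weakest precondition is t > 10.
Check whether t > 12 implies it.
Every state satisfying the precondition satisfies the weakest precondition: the implication holds.
Answer: valid


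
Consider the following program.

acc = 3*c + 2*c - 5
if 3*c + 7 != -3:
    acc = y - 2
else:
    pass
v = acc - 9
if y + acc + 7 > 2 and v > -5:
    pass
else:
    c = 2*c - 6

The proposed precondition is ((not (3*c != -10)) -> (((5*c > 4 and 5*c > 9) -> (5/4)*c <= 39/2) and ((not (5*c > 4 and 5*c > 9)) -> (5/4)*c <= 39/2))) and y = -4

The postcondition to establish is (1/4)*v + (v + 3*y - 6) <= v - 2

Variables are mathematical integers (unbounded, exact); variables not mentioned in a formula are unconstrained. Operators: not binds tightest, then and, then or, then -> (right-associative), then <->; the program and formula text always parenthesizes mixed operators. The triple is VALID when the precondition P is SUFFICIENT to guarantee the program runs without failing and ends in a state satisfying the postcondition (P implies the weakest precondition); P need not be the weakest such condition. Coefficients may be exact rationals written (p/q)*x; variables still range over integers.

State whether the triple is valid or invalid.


Working backward. After the program, the postcondition (1/4)*v + (v + 3*y - 6) <= v - 2 must hold; in canonical form it is (1/4)*v + 3*y <= 4.
Then branch requires (1/4)*v + 3*y <= 4; else branch requires (1/4)*v + 3*y <= 4.
Before the if: ((acc + y > -5 and v > -5) -> (1/4)*v + 3*y <= 4) and ((not (acc + y > -5 and v > -5)) -> (1/4)*v + 3*y <= 4)
Before v := acc - 9: ((acc + y > -5 and acc > 4) -> (1/4)*acc + 3*y <= 25/4) and ((not (acc + y > -5 and acc > 4)) -> (1/4)*acc + 3*y <= 25/4)
Then branch requires ((2*y > -3 and y > 6) -> (13/4)*y <= 27/4) and ((not (2*y > -3 and y > 6)) -> (13/4)*y <= 27/4); else branch requires ((acc + y > -5 and acc > 4) -> (1/4)*acc + 3*y <= 25/4) and ((not (acc + y > -5 and acc > 4)) -> (1/4)*acc + 3*y <= 25/4).
Before the if: (3*c != -10 -> (((2*y > -3 and y > 6) -> (13/4)*y <= 27/4) and ((not (2*y > -3 and y > 6)) -> (13/4)*y <= 27/4))) and ((not (3*c != -10)) -> (((acc + y > -5 and acc > 4) -> (1/4)*acc + 3*y <= 25/4) and ((not (acc + y > -5 and acc > 4)) -> (1/4)*acc + 3*y <= 25/4)))
Before acc := 3*c + 2*c - 5: (3*c != -10 -> (((2*y > -3 and y > 6) -> (13/4)*y <= 27/4) and ((not (2*y > -3 and y > 6)) -> (13/4)*y <= 27/4))) and ((not (3*c != -10)) -> (((5*c + y > 0 and 5*c > 9) -> (5/4)*c + 3*y <= 15/2) and ((not (5*c + y > 0 and 5*c > 9)) -> (5/4)*c + 3*y <= 15/2)))
The weakest precondition is (3*c != -10 -> (((2*y > -3 and y > 6) -> (13/4)*y <= 27/4) and ((not (2*y > -3 and y > 6)) -> (13/4)*y <= 27/4))) and ((not (3*c != -10)) -> (((5*c + y > 0 and 5*c > 9) -> (5/4)*c + 3*y <= 15/2) and ((not (5*c + y > 0 and 5*c > 9)) -> (5/4)*c + 3*y <= 15/2))).
Check whether ((not (3*c != -10)) -> (((5*c > 4 and 5*c > 9) -> (5/4)*c <= 39/2) and ((not (5*c > 4 and 5*c > 9)) -> (5/4)*c <= 39/2))) and y = -4 implies it.
Every state satisfying the precondition satisfies the weakest precondition: the implication holds.
Answer: valid


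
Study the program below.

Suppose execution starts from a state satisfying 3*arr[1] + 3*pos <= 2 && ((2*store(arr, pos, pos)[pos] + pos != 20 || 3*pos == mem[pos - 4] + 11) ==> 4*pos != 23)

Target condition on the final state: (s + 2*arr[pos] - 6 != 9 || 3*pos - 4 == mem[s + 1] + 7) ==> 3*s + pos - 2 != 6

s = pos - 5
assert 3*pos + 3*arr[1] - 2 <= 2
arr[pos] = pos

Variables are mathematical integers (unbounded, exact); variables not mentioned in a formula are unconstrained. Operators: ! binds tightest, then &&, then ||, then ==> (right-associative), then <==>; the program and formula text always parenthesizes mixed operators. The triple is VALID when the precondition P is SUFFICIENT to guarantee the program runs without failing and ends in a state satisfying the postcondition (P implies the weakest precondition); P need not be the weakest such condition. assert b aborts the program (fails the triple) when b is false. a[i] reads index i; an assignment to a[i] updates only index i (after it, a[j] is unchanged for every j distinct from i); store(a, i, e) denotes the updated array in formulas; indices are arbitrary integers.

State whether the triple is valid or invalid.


Working backward. After the program, the postcondition (s + 2*arr[pos] - 6 != 9 || 3*pos - 4 == mem[s + 1] + 7) ==> 3*s + pos - 2 != 6 must hold; in canonical form it is (2*arr[pos] + s != 15 || 3*pos == mem[s + 1] + 11) ==> pos + 3*s != 8.
Before arr[pos] := pos: (2*store(arr, pos, pos)[pos] + s != 15 || 3*pos == mem[s + 1] + 11) ==> pos + 3*s != 8
Before assert 3*pos + 3*arr[1] - 2 <= 2: 3*arr[1] + 3*pos <= 4 && ((2*store(arr, pos, pos)[pos] + s != 15 || 3*pos == mem[s + 1] + 11) ==> pos + 3*s != 8)
Before s := pos - 5: 3*arr[1] + 3*pos <= 4 && ((2*store(arr, pos, pos)[pos] + pos != 20 || 3*pos == mem[pos - 4] + 11) ==> 4*pos != 23)
The weakest precondition is 3*arr[1] + 3*pos <= 4 && ((2*store(arr, pos, pos)[pos] + pos != 20 || 3*pos == mem[pos - 4] + 11) ==> 4*pos != 23).
Check whether 3*arr[1] + 3*pos <= 2 && ((2*store(arr, pos, pos)[pos] + pos != 20 || 3*pos == mem[pos - 4] + 11) ==> 4*pos != 23) implies it.
Every state satisfying the precondition satisfies the weakest precondition: the implication holds.
Answer: valid


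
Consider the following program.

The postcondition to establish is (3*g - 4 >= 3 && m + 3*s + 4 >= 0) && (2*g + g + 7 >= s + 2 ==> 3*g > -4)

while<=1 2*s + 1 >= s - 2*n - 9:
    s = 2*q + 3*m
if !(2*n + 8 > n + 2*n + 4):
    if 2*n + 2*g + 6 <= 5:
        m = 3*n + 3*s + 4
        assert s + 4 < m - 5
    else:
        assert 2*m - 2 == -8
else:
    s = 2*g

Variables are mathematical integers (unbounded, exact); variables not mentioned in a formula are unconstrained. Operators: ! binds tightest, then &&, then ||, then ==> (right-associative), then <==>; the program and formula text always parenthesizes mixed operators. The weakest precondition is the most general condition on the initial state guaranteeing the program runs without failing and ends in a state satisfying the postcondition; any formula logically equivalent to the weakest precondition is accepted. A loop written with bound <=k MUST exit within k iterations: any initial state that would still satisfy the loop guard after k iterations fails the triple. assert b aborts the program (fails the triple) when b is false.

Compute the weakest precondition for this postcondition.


Working backward. After the program, the postcondition (3*g - 4 >= 3 && m + 3*s + 4 >= 0) && (2*g + g + 7 >= s + 2 ==> 3*g > -4) must hold; in canonical form it is 3*g >= 7 && m + 3*s >= -4 && (3*g >= s - 5 ==> 3*g > -4).
Then branch requires (2*g + 2*n <= -1 ==> (3*n + 2*s > 5 && 3*g >= 7 && 3*n + 6*s >= -8 && (3*g >= s - 5 ==> 3*g > -4))) && ((!(2*g + 2*n <= -1)) ==> (2*m == -6 && 3*g >= 7 && m + 3*s >= -4 && (3*g >= s - 5 ==> 3*g > -4))); else branch requires 3*g >= 7 && 6*g + m >= -4 && (g >= -5 ==> 3*g > -4).
Before the if: ((!(n < 4)) ==> ((2*g + 2*n <= -1 ==> (3*n + 2*s > 5 && 3*g >= 7 && 3*n + 6*s >= -8 && (3*g >= s - 5 ==> 3*g > -4))) && ((!(2*g + 2*n <= -1)) ==> (2*m == -6 && 3*g >= 7 && m + 3*s >= -4 && (3*g >= s - 5 ==> 3*g > -4))))) && (n < 4 ==> (3*g >= 7 && 6*g + m >= -4 && (g >= -5 ==> 3*g > -4)))
Before the loop (bound <=1), unroll the exhaustion recursion (WP_0 = exit-now case; WP_j = one more guarded iteration, up to j = 1):
  WP_0: (!(2*n + s >= -10)) && ((!(n < 4)) ==> ((2*g + 2*n <= -1 ==> (3*n + 2*s > 5 && 3*g >= 7 && 3*n + 6*s >= -8 && (3*g >= s - 5 ==> 3*g > -4))) && ((!(2*g + 2*n <= -1)) ==> (2*m == -6 && 3*g >= 7 && m + 3*s >= -4 && (3*g >= s - 5 ==> 3*g > -4))))) && (n < 4 ==> (3*g >= 7 && 6*g + m >= -4 && (g >= -5 ==> 3*g > -4)))
  WP_1: (2*n + s >= -10 ==> ((!(3*m + 2*n + 2*q >= -10)) && ((!(n < 4)) ==> ((2*g + 2*n <= -1 ==> (6*m + 3*n + 4*q > 5 && 3*g >= 7 && 18*m + 3*n + 12*q >= -8 && (3*g >= 3*m + 2*q - 5 ==> 3*g > -4))) && ((!(2*g + 2*n <= -1)) ==> (2*m == -6 && 3*g >= 7 && 10*m + 6*q >= -4 && (3*g >= 3*m + 2*q - 5 ==> 3*g > -4))))) && (n < 4 ==> (3*g >= 7 && 6*g + m >= -4 && (g >= -5 ==> 3*g > -4))))) && ((!(2*n + s >= -10)) ==> (((!(n < 4)) ==> ((2*g + 2*n <= -1 ==> (3*n + 2*s > 5 && 3*g >= 7 && 3*n + 6*s >= -8 && (3*g >= s - 5 ==> 3*g > -4))) && ((!(2*g + 2*n <= -1)) ==> (2*m == -6 && 3*g >= 7 && m + 3*s >= -4 && (3*g >= s - 5 ==> 3*g > -4))))) && (n < 4 ==> (3*g >= 7 && 6*g + m >= -4 && (g >= -5 ==> 3*g > -4)))))
So before the loop: (2*n + s >= -10 ==> ((!(3*m + 2*n + 2*q >= -10)) && ((!(n < 4)) ==> ((2*g + 2*n <= -1 ==> (6*m + 3*n + 4*q > 5 && 3*g >= 7 && 18*m + 3*n + 12*q >= -8 && (3*g >= 3*m + 2*q - 5 ==> 3*g > -4))) && ((!(2*g + 2*n <= -1)) ==> (2*m == -6 && 3*g >= 7 && 10*m + 6*q >= -4 && (3*g >= 3*m + 2*q - 5 ==> 3*g > -4))))) && (n < 4 ==> (3*g >= 7 && 6*g + m >= -4 && (g >= -5 ==> 3*g > -4))))) && ((!(2*n + s >= -10)) ==> (((!(n < 4)) ==> ((2*g + 2*n <= -1 ==> (3*n + 2*s > 5 && 3*g >= 7 && 3*n + 6*s >= -8 && (3*g >= s - 5 ==> 3*g > -4))) && ((!(2*g + 2*n <= -1)) ==> (2*m == -6 && 3*g >= 7 && m + 3*s >= -4 && (3*g >= s - 5 ==> 3*g > -4))))) && (n < 4 ==> (3*g >= 7 && 6*g + m >= -4 && (g >= -5 ==> 3*g > -4)))))
Answer: WP = (2*n + s >= -10 ==> ((!(3*m + 2*n + 2*q >= -10)) && ((!(n < 4)) ==> ((2*g + 2*n <= -1 ==> (6*m + 3*n + 4*q > 5 && 3*g >= 7 && 18*m + 3*n + 12*q >= -8 && (3*g >= 3*m + 2*q - 5 ==> 3*g > -4))) && ((!(2*g + 2*n <= -1)) ==> (2*m == -6 && 3*g >= 7 && 10*m + 6*q >= -4 && (3*g >= 3*m + 2*q - 5 ==> 3*g > -4))))) && (n < 4 ==> (3*g >= 7 && 6*g + m >= -4 && (g >= -5 ==> 3*g > -4))))) && ((!(2*n + s >= -10)) ==> (((!(n < 4)) ==> ((2*g + 2*n <= -1 ==> (3*n + 2*s > 5 && 3*g >= 7 && 3*n + 6*s >= -8 && (3*g >= s - 5 ==> 3*g > -4))) && ((!(2*g + 2*n <= -1)) ==> (2*m == -6 && 3*g >= 7 && m + 3*s >= -4 && (3*g >= s - 5 ==> 3*g > -4))))) && (n < 4 ==> (3*g >= 7 && 6*g + m >= -4 && (g >= -5 ==> 3*g > -4)))))


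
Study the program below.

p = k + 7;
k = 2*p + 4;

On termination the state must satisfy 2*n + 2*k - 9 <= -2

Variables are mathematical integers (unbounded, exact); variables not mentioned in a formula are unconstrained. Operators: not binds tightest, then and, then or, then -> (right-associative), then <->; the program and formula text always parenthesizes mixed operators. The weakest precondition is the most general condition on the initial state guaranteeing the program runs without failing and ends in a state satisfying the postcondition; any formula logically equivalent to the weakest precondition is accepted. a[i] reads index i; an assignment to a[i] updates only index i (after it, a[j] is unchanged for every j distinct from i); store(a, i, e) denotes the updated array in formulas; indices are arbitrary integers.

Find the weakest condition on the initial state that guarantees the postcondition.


Working backward. After the program, the postcondition 2*n + 2*k - 9 <= -2 must hold; in canonical form it is 2*k + 2*n <= 7.
Before k := 2*p + 4: 2*n + 4*p <= -1
Before p := k + 7: 4*k + 2*n <= -29
Answer: WP = 4*k + 2*n <= -29


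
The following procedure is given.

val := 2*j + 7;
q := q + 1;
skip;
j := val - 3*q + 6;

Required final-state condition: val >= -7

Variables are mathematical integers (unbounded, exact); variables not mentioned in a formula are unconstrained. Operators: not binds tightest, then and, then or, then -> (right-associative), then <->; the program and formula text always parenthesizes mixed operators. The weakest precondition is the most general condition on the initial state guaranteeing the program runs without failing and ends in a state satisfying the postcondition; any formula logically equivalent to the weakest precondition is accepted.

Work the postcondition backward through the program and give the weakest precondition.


Working backward. After the program, val >= -7 must hold.
Before j := val - 3*q + 6: val >= -7
Before skip: val >= -7
Before q := q + 1: val >= -7
Before val := 2*j + 7: 2*j >= -14
Answer: WP = 2*j >= -14


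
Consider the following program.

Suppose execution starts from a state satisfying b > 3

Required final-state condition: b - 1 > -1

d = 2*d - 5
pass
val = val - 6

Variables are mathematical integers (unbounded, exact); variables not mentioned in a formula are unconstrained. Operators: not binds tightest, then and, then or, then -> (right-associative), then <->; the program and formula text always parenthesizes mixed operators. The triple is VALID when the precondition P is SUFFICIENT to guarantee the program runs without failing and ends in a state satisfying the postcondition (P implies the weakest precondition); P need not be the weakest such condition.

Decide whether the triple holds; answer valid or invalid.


Working backward. After the program, the postcondition b - 1 > -1 must hold; in canonical form it is b > 0.
Before val := val - 6: b > 0
Before skip: b > 0
Before d := 2*d - 5: b > 0
The weakest precondition is b > 0.
Check whether b > 3 implies it.
Every state satisfying the precondition satisfies the weakest precondition: the implication holds.
Answer: valid


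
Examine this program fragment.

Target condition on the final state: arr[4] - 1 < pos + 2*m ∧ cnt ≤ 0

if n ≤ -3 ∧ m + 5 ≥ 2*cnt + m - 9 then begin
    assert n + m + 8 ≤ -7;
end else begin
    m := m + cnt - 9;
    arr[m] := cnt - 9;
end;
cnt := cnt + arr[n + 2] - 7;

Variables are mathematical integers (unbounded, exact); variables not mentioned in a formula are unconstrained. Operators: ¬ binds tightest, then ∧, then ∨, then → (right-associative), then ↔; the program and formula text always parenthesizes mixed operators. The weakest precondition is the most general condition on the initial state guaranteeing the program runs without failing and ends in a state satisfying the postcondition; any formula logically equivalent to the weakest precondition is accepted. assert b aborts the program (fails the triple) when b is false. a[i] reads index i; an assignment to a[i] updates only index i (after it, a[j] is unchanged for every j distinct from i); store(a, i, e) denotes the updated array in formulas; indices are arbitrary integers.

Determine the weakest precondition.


Working backward. After the program, the postcondition arr[4] - 1 < pos + 2*m ∧ cnt ≤ 0 must hold; in canonical form it is arr[4] < 2*m + pos + 1 ∧ cnt ≤ 0.
Before cnt := cnt + arr[n + 2] - 7: arr[4] < 2*m + pos + 1 ∧ arr[n + 2] + cnt ≤ 7
Then branch requires m + n ≤ -15 ∧ arr[4] < 2*m + pos + 1 ∧ arr[n + 2] + cnt ≤ 7; else branch requires store(arr, cnt + m - 9, cnt - 9)[4] < 2*cnt + 2*m + pos - 17 ∧ store(arr, cnt + m - 9, cnt - 9)[n + 2] + cnt ≤ 7.
Before the if: ((n ≤ -3 ∧ 2*cnt ≤ 14) → (m + n ≤ -15 ∧ arr[4] < 2*m + pos + 1 ∧ arr[n + 2] + cnt ≤ 7)) ∧ ((¬(n ≤ -3 ∧ 2*cnt ≤ 14)) → (store(arr, cnt + m - 9, cnt - 9)[4] < 2*cnt + 2*m + pos - 17 ∧ store(arr, cnt + m - 9, cnt - 9)[n + 2] + cnt ≤ 7))
Answer: WP = ((n ≤ -3 ∧ 2*cnt ≤ 14) → (m + n ≤ -15 ∧ arr[4] < 2*m + pos + 1 ∧ arr[n + 2] + cnt ≤ 7)) ∧ ((¬(n ≤ -3 ∧ 2*cnt ≤ 14)) → (store(arr, cnt + m - 9, cnt - 9)[4] < 2*cnt + 2*m + pos - 17 ∧ store(arr, cnt + m - 9, cnt - 9)[n + 2] + cnt ≤ 7))


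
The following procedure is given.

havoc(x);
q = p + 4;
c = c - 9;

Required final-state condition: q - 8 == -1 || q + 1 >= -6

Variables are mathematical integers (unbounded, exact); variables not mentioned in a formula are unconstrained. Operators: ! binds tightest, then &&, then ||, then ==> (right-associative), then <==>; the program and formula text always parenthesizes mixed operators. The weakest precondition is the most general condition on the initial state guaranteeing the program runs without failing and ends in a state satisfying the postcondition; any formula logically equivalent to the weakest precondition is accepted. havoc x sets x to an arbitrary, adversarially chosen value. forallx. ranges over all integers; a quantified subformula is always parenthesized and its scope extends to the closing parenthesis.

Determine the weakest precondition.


Working backward. After the program, the postcondition q - 8 == -1 || q + 1 >= -6 must hold; in canonical form it is q == 7 || q >= -7.
Before c := c - 9: q == 7 || q >= -7
Before q := p + 4: p == 3 || p >= -11
Before havoc x: p == 3 || p >= -11
Answer: WP = p == 3 || p >= -11


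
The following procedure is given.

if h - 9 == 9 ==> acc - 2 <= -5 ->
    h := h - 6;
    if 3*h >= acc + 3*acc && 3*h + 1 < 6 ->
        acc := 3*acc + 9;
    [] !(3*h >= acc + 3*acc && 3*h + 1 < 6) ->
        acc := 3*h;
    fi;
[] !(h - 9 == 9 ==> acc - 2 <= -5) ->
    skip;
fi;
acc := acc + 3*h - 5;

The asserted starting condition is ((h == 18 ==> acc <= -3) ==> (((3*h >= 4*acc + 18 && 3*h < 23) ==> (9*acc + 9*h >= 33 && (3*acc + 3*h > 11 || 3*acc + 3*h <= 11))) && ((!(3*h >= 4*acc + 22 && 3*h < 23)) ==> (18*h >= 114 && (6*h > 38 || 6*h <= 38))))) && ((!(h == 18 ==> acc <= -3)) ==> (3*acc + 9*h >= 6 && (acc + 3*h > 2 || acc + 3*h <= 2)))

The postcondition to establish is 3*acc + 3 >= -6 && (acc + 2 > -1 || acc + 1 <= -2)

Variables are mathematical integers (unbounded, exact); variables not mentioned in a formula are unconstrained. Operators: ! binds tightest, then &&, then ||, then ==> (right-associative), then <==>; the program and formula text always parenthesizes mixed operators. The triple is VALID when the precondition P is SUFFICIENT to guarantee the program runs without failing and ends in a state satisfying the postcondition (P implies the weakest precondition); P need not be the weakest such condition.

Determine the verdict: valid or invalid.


Working backward. After the program, the postcondition 3*acc + 3 >= -6 && (acc + 2 > -1 || acc + 1 <= -2) must hold; in canonical form it is 3*acc >= -9 && (acc > -3 || acc <= -3).
Before acc := acc + 3*h - 5: 3*acc + 9*h >= 6 && (acc + 3*h > 2 || acc + 3*h <= 2)
Then branch requires ((3*h >= 4*acc + 18 && 3*h < 23) ==> (9*acc + 9*h >= 33 && (3*acc + 3*h > 11 || 3*acc + 3*h <= 11))) && ((!(3*h >= 4*acc + 18 && 3*h < 23)) ==> (18*h >= 114 && (6*h > 38 || 6*h <= 38))); else branch requires 3*acc + 9*h >= 6 && (acc + 3*h > 2 || acc + 3*h <= 2).
Before the if: ((h == 18 ==> acc <= -3) ==> (((3*h >= 4*acc + 18 && 3*h < 23) ==> (9*acc + 9*h >= 33 && (3*acc + 3*h > 11 || 3*acc + 3*h <= 11))) && ((!(3*h >= 4*acc + 18 && 3*h < 23)) ==> (18*h >= 114 && (6*h > 38 || 6*h <= 38))))) && ((!(h == 18 ==> acc <= -3)) ==> (3*acc + 9*h >= 6 && (acc + 3*h > 2 || acc + 3*h <= 2)))
The weakest precondition is ((h == 18 ==> acc <= -3) ==> (((3*h >= 4*acc + 18 && 3*h < 23) ==> (9*acc + 9*h >= 33 && (3*acc + 3*h > 11 || 3*acc + 3*h <= 11))) && ((!(3*h >= 4*acc + 18 && 3*h < 23)) ==> (18*h >= 114 && (6*h > 38 || 6*h <= 38))))) && ((!(h == 18 ==> acc <= -3)) ==> (3*acc + 9*h >= 6 && (acc + 3*h > 2 || acc + 3*h <= 2))).
Check whether ((h == 18 ==> acc <= -3) ==> (((3*h >= 4*acc + 18 && 3*h < 23) ==> (9*acc + 9*h >= 33 && (3*acc + 3*h > 11 || 3*acc + 3*h <= 11))) && ((!(3*h >= 4*acc + 22 && 3*h < 23)) ==> (18*h >= 114 && (6*h > 38 || 6*h <= 38))))) && ((!(h == 18 ==> acc <= -3)) ==> (3*acc + 9*h >= 6 && (acc + 3*h > 2 || acc + 3*h <= 2))) implies it.
Every state satisfying the precondition satisfies the weakest precondition: the implication holds.
Answer: valid


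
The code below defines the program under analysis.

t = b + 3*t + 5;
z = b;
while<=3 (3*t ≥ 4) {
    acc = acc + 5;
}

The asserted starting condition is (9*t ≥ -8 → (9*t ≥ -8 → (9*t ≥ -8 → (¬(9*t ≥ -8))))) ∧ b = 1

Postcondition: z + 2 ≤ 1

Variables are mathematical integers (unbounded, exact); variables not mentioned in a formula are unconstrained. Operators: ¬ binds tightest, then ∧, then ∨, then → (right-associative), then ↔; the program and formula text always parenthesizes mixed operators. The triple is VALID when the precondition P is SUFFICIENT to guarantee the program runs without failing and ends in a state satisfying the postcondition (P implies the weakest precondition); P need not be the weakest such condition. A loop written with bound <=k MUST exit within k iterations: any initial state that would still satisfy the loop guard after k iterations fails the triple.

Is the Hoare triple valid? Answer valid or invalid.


Working backward. After the program, the postcondition z + 2 ≤ 1 must hold; in canonical form it is z ≤ -1.
Before the loop (bound <=3), unroll the exhaustion recursion (WP_0 = exit-now case; WP_j = one more guarded iteration, up to j = 3):
  WP_0: (¬(3*t ≥ 4)) ∧ z ≤ -1
  WP_1: (3*t ≥ 4 → ((¬(3*t ≥ 4)) ∧ z ≤ -1)) ∧ ((¬(3*t ≥ 4)) → z ≤ -1)
  WP_2: (3*t ≥ 4 → ((3*t ≥ 4 → ((¬(3*t ≥ 4)) ∧ z ≤ -1)) ∧ ((¬(3*t ≥ 4)) → z ≤ -1))) ∧ ((¬(3*t ≥ 4)) → z ≤ -1)
  WP_3: (3*t ≥ 4 → ((3*t ≥ 4 → ((3*t ≥ 4 → ((¬(3*t ≥ 4)) ∧ z ≤ -1)) ∧ ((¬(3*t ≥ 4)) → z ≤ -1))) ∧ ((¬(3*t ≥ 4)) → z ≤ -1))) ∧ ((¬(3*t ≥ 4)) → z ≤ -1)
So before the loop: (3*t ≥ 4 → ((3*t ≥ 4 → ((3*t ≥ 4 → ((¬(3*t ≥ 4)) ∧ z ≤ -1)) ∧ ((¬(3*t ≥ 4)) → z ≤ -1))) ∧ ((¬(3*t ≥ 4)) → z ≤ -1))) ∧ ((¬(3*t ≥ 4)) → z ≤ -1)
Before z := b: (3*t ≥ 4 → ((3*t ≥ 4 → ((3*t ≥ 4 → ((¬(3*t ≥ 4)) ∧ b ≤ -1)) ∧ ((¬(3*t ≥ 4)) → b ≤ -1))) ∧ ((¬(3*t ≥ 4)) → b ≤ -1))) ∧ ((¬(3*t ≥ 4)) → b ≤ -1)
Before t := b + 3*t + 5: (3*b + 9*t ≥ -11 → ((3*b + 9*t ≥ -11 → ((3*b + 9*t ≥ -11 → ((¬(3*b + 9*t ≥ -11)) ∧ b ≤ -1)) ∧ ((¬(3*b + 9*t ≥ -11)) → b ≤ -1))) ∧ ((¬(3*b + 9*t ≥ -11)) → b ≤ -1))) ∧ ((¬(3*b + 9*t ≥ -11)) → b ≤ -1)
The weakest precondition is (3*b + 9*t ≥ -11 → ((3*b + 9*t ≥ -11 → ((3*b + 9*t ≥ -11 → ((¬(3*b + 9*t ≥ -11)) ∧ b ≤ -1)) ∧ ((¬(3*b + 9*t ≥ -11)) → b ≤ -1))) ∧ ((¬(3*b + 9*t ≥ -11)) → b ≤ -1))) ∧ ((¬(3*b + 9*t ≥ -11)) → b ≤ -1).
Check whether (9*t ≥ -8 → (9*t ≥ -8 → (9*t ≥ -8 → (¬(9*t ≥ -8))))) ∧ b = 1 implies it.
Countermodel: at the initial state b = 1, t = -1, the precondition holds but the weakest precondition fails.
Answer: invalid
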